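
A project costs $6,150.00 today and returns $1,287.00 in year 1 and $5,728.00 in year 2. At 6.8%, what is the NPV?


Formula: NPV = C0 + C1/(1+r) + C2/(1+r)^2
Discount C1: $1,287.00 / (1 + 0.068) = $1,205.06
Discount C2: $5,728.00 / (1 + 0.068)^2 = $5,021.81
NPV = -$6,150.00 + $1,205.06 + $5,021.81 = $76.87

$76.87


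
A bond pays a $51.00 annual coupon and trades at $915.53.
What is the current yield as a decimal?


Formula: Current yield = annual coupon / price
Substituting: CY = $51.00 / $915.53
CY = 0.055705

0.055705


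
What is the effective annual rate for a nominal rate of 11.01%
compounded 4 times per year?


Formula: EAR = (1 + r/m)^m - 1
Period rate: r/m = 0.1101 / 4 = 0.027525
Compounding: (1 + 0.027525)^4 = 1.11473
EAR = 1.11473 - 1 = 0.11473

0.11473


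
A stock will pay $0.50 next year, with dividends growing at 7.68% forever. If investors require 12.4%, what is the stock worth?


Formula: P = D1 / (r - g)
Spread: r - g = 0.124 - 0.0768 = 0.0472
Substituting: P = $0.50 / 0.0472
P = $10.59

$10.59


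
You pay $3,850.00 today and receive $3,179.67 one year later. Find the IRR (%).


Formula: IRR = C1/C0 - 1
Substituting: IRR = $3,179.67 / $3,850.00 - 1
Ratio: 0.825888 - 1 = -0.174112
IRR = -17.4112%

-17.4112%


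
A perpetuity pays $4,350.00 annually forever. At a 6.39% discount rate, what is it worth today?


Formula: PV = C / r
Substituting: PV = $4,350.00 / 0.0639
PV = $68,075.12

$68,075.12


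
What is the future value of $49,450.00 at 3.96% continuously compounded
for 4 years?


Formula: FV = P * e^(r*t)
Exponent: r*t = 0.0396 * 4 = 0.1584
e^(0.1584) = 1.171635
FV = $49,450.00 * 1.171635 = $57,937.34

$57,937.34


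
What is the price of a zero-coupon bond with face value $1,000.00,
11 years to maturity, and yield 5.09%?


Formula: Price = FV / (1 + r)^n
Substituting: Price = $1,000.00 / (1 + 0.0509)^11
Discount factor: (1.0509)^11 = 1.726535
Price = $1,000.00 / 1.726535 = $579.19

$579.19


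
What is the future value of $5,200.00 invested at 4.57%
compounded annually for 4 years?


Formula: FV = P * (1 + r)^n
Substituting: FV = $5,200.00 * (1 + 0.0457)^4
Growth factor: (1.0457)^4 = 1.195717
FV = $5,200.00 * 1.195717 = $6,217.73

$6,217.73


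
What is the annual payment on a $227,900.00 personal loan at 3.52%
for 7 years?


Formula: PMT = PV * r / (1 - (1+r)^(-n))
Denominator: 1 - (1 + 0.0352)^(-7) = 0.215071
Numerator: $227,900.00 * 0.0352 = 8022.08
PMT = 8022.08 / 0.215071 = $37,299.61

$37,299.61


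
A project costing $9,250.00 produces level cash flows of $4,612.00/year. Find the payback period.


Formula: Payback = investment / annual cash flow
Substituting: Payback = $9,250.00 / $4,612.00
Payback = 2.0056 years

2.0056 years


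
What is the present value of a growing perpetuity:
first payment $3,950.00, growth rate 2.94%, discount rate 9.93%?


Formula: PV = C / (r - g)
Spread: r - g = 0.0993 - 0.0294 = 0.0699
Substituting: PV = $3,950.00 / 0.0699
PV = $56,509.30

$56,509.30


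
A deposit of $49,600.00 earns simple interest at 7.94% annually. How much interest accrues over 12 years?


Formula: I = P * r * t
Substituting: I = $49,600.00 * 0.0794 * 12
Step: I = $49,600.00 * 0.9528
I = $47,258.88

$47,258.88


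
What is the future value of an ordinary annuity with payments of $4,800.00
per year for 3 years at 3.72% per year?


Formula: FV = PMT * ((1+r)^n - 1) / r
Growth factor: (1 + 0.0372)^3 = 1.115803
Numerator: 1.115803 - 1 = 0.115803
FV = $4,800.00 * 0.115803 / 0.0372 = $14,942.32

$14,942.32


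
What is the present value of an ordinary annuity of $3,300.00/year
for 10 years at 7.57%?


Formula: PV = PMT * (1 - (1+r)^(-n)) / r
Discount factor: (1 + 0.0757)^(-10) = 0.482046
Bracket: 1 - 0.482046 = 0.517954
PV = $3,300.00 * 0.517954 / 0.0757 = $22,579.24

$22,579.24


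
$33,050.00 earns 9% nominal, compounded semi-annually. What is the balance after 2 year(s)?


Formula: FV = P * (1 + r/m)^(m*t)
Period rate: r/m = 0.09 / 2 = 0.045
Total periods: m*t = 2 * 2 = 4
Growth factor: (1 + 0.045)^4 = 1.192519
FV = $33,050.00 * 1.192519 = $39,412.74

$39,412.74


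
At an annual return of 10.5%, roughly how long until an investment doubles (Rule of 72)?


Formula: Years ≈ 72 / r
Substituting: Years ≈ 72 / 10.5
Years ≈ 6.9

6.9 years


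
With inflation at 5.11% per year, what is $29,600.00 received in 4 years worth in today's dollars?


Formula: Real value = nominal / (1 + inflation)^years
Price level: (1 + 0.0511)^4 = 1.220608
Real value = $29,600.00 / 1.220608 = $24,250.21

$24,250.21


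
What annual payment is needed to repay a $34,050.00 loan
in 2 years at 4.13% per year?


Formula: PMT = PV * r / (1 - (1+r)^(-n))
Denominator: 1 - (1 + 0.0413)^(-2) = 0.077751
Numerator: $34,050.00 * 0.0413 = 1406.265
PMT = 1406.265 / 0.077751 = $18,086.81

$18,086.81


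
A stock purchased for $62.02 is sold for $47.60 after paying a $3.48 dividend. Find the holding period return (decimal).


Formula: HPR = (P1 - P0 + D) / P0
Gain: $47.60 - $62.02 + $3.48 = -$10.94
HPR = -$10.94 / $62.02 = -0.1764

-0.1764


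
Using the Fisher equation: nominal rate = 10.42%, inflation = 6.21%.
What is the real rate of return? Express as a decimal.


Formula: (1 + r_real) = (1 + r_nom) / (1 + inflation)
Substituting: (1 + r_real) = 1.1042 / 1.0621
(1 + r_real) = 1.039638
r_real = 1.039638 - 1 = 0.039638

0.039638


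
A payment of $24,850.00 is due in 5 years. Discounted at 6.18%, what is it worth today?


Formula: PV = FV / (1 + r)^n
Substituting: PV = $24,850.00 / (1 + 0.0618)^5
Discount factor: (1.0618)^5 = 1.349627
PV = $24,850.00 / 1.349627 = $18,412.50

$18,412.50


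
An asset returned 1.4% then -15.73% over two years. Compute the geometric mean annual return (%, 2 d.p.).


Formula: Geometric mean = ((1+r1)*(1+r2))^(1/2) - 1
Product: (1 + 0.014) * (1 + -0.1573) = 1.014 * 0.8427 = 0.854498
Square root: 0.854498^0.5 = 0.924391
Geometric mean = 0.924391 - 1 = -0.075609
As percentage: -7.56%

-7.56%


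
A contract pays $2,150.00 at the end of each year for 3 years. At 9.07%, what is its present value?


Formula: PV = PMT * (1 - (1+r)^(-n)) / r
Discount factor: (1 + 0.0907)^(-3) = 0.770698
Bracket: 1 - 0.770698 = 0.229302
PV = $2,150.00 * 0.229302 / 0.0907 = $5,435.50

$5,435.50


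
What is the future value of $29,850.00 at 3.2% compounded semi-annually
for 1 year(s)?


Formula: FV = P * (1 + r/m)^(m*t)
Period rate: r/m = 0.032 / 2 = 0.016
Total periods: m*t = 2 * 1 = 2
Growth factor: (1 + 0.016)^2 = 1.032256
FV = $29,850.00 * 1.032256 = $30,812.84

$30,812.84


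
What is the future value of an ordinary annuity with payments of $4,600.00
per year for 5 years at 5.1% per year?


Formula: FV = PMT * ((1+r)^n - 1) / r
Growth factor: (1 + 0.051)^5 = 1.282371
Numerator: 1.282371 - 1 = 0.282371
FV = $4,600.00 * 0.282371 / 0.051 = $25,468.73

$25,468.73


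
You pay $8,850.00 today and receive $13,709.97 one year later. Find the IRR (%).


Formula: IRR = C1/C0 - 1
Substituting: IRR = $13,709.97 / $8,850.00 - 1
Ratio: 1.549149 - 1 = 0.549149
IRR = 54.9149%

54.9149%


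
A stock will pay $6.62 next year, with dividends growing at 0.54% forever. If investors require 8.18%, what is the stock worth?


Formula: P = D1 / (r - g)
Spread: r - g = 0.0818 - 0.0054 = 0.0764
Substituting: P = $6.62 / 0.0764
P = $86.65

$86.65


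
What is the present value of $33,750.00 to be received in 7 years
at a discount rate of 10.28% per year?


Formula: PV = FV / (1 + r)^n
Substituting: PV = $33,750.00 / (1 + 0.1028)^7
Discount factor: (1.1028)^7 = 1.983706
PV = $33,750.00 / 1.983706 = $17,013.61

$17,013.61


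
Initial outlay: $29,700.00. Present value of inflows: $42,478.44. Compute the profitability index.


Formula: PI = PV(cash flows) / initial investment
Substituting: PI = $42,478.44 / $29,700.00
PI = 1.4303

1.4303


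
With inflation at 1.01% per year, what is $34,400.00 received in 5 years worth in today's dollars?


Formula: Real value = nominal / (1 + inflation)^years
Price level: (1 + 0.0101)^5 = 1.05153
Real value = $34,400.00 / 1.05153 = $32,714.22

$32,714.22


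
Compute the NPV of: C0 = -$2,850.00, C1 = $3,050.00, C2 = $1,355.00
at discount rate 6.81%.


Formula: NPV = C0 + C1/(1+r) + C2/(1+r)^2
Discount C1: $3,050.00 / (1 + 0.0681) = $2,855.54
Discount C2: $1,355.00 / (1 + 0.0681)^2 = $1,187.72
NPV = -$2,850.00 + $2,855.54 + $1,187.72 = $1,193.26

$1,193.26


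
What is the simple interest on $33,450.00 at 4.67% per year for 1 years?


Formula: I = P * r * t
Substituting: I = $33,450.00 * 0.0467 * 1
Step: I = $33,450.00 * 0.0467
I = $1,562.12

$1,562.12


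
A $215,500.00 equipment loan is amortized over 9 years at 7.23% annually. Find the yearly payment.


Formula: PMT = PV * r / (1 - (1+r)^(-n))
Denominator: 1 - (1 + 0.0723)^(-9) = 0.466477
Numerator: $215,500.00 * 0.0723 = 15580.65
PMT = 15580.65 / 0.466477 = $33,400.69

$33,400.69


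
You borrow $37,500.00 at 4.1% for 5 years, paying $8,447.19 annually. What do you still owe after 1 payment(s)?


Formula: Balance = PV*(1+r)^k - PMT*((1+r)^k - 1)/r
Growth: (1 + 0.041)^1 = 1.041
Accumulated factor: ((1+r)^k - 1)/r = 1.0
Balance = $37,500.00 * 1.041 - $8,447.19 * 1.0
Balance = $30,590.31

$30,590.31


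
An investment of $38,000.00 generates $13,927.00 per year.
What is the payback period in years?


Formula: Payback = investment / annual cash flow
Substituting: Payback = $38,000.00 / $13,927.00
Payback = 2.7285 years

2.7285 years


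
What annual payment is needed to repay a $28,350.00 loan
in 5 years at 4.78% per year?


Formula: PMT = PV * r / (1 - (1+r)^(-n))
Denominator: 1 - (1 + 0.0478)^(-5) = 0.208214
Numerator: $28,350.00 * 0.0478 = 1355.13
PMT = 1355.13 / 0.208214 = $6,508.36

$6,508.36


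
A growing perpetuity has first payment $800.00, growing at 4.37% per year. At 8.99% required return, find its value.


Formula: PV = C / (r - g)
Spread: r - g = 0.0899 - 0.0437 = 0.0462
Substituting: PV = $800.00 / 0.0462
PV = $17,316.02

$17,316.02


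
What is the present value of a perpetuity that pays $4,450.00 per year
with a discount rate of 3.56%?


Formula: PV = C / r
Substituting: PV = $4,450.00 / 0.0356
PV = $125,000.00

$125,000.00


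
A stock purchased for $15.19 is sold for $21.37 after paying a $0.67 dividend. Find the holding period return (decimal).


Formula: HPR = (P1 - P0 + D) / P0
Gain: $21.37 - $15.19 + $0.67 = $6.85
HPR = $6.85 / $15.19 = 0.451

0.451


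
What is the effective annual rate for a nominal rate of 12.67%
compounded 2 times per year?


Formula: EAR = (1 + r/m)^m - 1
Period rate: r/m = 0.1267 / 2 = 0.06335
Compounding: (1 + 0.06335)^2 = 1.130713
EAR = 1.130713 - 1 = 0.130713

0.130713


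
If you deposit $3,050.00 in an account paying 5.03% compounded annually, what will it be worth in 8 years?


Formula: FV = P * (1 + r)^n
Substituting: FV = $3,050.00 * (1 + 0.0503)^8
Growth factor: (1.0503)^8 = 1.480836
FV = $3,050.00 * 1.480836 = $4,516.55

$4,516.55


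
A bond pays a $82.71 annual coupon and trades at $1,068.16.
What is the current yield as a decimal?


Formula: Current yield = annual coupon / price
Substituting: CY = $82.71 / $1,068.16
CY = 0.077432

0.077432


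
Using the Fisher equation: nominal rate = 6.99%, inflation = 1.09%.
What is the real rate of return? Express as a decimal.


Formula: (1 + r_real) = (1 + r_nom) / (1 + inflation)
Substituting: (1 + r_real) = 1.0699 / 1.0109
(1 + r_real) = 1.058364
r_real = 1.058364 - 1 = 0.058364

0.058364


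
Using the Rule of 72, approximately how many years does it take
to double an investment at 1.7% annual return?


Formula: Years ≈ 72 / r
Substituting: Years ≈ 72 / 1.7
Years ≈ 42.4

42.4 years


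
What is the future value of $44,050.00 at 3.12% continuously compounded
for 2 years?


Formula: FV = P * e^(r*t)
Exponent: r*t = 0.0312 * 2 = 0.0624
e^(0.0624) = 1.064388
FV = $44,050.00 * 1.064388 = $46,886.29

$46,886.29


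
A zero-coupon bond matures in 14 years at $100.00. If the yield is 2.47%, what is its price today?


Formula: Price = FV / (1 + r)^n
Substituting: Price = $100.00 / (1 + 0.0247)^14
Discount factor: (1.0247)^14 = 1.407195
Price = $100.00 / 1.407195 = $71.06

$71.06


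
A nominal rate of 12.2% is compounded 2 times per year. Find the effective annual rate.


Formula: EAR = (1 + r/m)^m - 1
Period rate: r/m = 0.122 / 2 = 0.061
Compounding: (1 + 0.061)^2 = 1.125721
EAR = 1.125721 - 1 = 0.125721

0.125721


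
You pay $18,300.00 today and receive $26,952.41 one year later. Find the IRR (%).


Formula: IRR = C1/C0 - 1
Substituting: IRR = $26,952.41 / $18,300.00 - 1
Ratio: 1.472809 - 1 = 0.472809
IRR = 47.2809%

47.2809%


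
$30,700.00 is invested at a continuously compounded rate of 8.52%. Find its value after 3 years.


Formula: FV = P * e^(r*t)
Exponent: r*t = 0.0852 * 3 = 0.2556
e^(0.2556) = 1.291236
FV = $30,700.00 * 1.291236 = $39,640.95

$39,640.95


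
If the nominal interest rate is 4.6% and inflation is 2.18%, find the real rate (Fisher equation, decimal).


Formula: (1 + r_real) = (1 + r_nom) / (1 + inflation)
Substituting: (1 + r_real) = 1.046 / 1.0218
(1 + r_real) = 1.023684
r_real = 1.023684 - 1 = 0.023684

0.023684


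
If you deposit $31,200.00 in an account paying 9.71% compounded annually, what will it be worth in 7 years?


Formula: FV = P * (1 + r)^n
Substituting: FV = $31,200.00 * (1 + 0.0971)^7
Growth factor: (1.0971)^7 = 1.913038
FV = $31,200.00 * 1.913038 = $59,686.77

$59,686.77


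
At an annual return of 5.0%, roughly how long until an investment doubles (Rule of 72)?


Formula: Years ≈ 72 / r
Substituting: Years ≈ 72 / 5.0
Years ≈ 14.4

14.4 years


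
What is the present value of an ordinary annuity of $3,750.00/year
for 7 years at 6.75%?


Formula: PV = PMT * (1 - (1+r)^(-n)) / r
Discount factor: (1 + 0.0675)^(-7) = 0.633031
Bracket: 1 - 0.633031 = 0.366969
PV = $3,750.00 * 0.366969 / 0.0675 = $20,387.18

$20,387.18


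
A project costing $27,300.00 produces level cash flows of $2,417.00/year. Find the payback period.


Formula: Payback = investment / annual cash flow
Substituting: Payback = $27,300.00 / $2,417.00
Payback = 11.295 years

11.295 years


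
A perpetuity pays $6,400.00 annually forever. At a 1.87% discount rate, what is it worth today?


Formula: PV = C / r
Substituting: PV = $6,400.00 / 0.0187
PV = $342,245.99

$342,245.99


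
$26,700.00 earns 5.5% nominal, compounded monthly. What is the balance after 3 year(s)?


Formula: FV = P * (1 + r/m)^(m*t)
Period rate: r/m = 0.055 / 12 = 0.004583
Total periods: m*t = 12 * 3 = 36
Growth factor: (1 + 0.004583)^36 = 1.178949
FV = $26,700.00 * 1.178949 = $31,477.93

$31,477.93


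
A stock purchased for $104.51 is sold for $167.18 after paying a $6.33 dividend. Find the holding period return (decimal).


Formula: HPR = (P1 - P0 + D) / P0
Gain: $167.18 - $104.51 + $6.33 = $69.00
HPR = $69.00 / $104.51 = 0.6602

0.6602


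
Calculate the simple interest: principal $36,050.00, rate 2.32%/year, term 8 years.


Formula: I = P * r * t
Substituting: I = $36,050.00 * 0.0232 * 8
Step: I = $36,050.00 * 0.1856
I = $6,690.88

$6,690.88


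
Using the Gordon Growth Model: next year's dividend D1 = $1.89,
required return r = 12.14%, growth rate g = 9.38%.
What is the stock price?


Formula: P = D1 / (r - g)
Spread: r - g = 0.1214 - 0.0938 = 0.0276
Substituting: P = $1.89 / 0.0276
P = $68.48

$68.48


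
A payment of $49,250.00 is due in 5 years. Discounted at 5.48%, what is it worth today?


Formula: PV = FV / (1 + r)^n
Substituting: PV = $49,250.00 / (1 + 0.0548)^5
Discount factor: (1.0548)^5 = 1.305722
PV = $49,250.00 / 1.305722 = $37,718.61

$37,718.61


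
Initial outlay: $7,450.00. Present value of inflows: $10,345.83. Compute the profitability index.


Formula: PI = PV(cash flows) / initial investment
Substituting: PI = $10,345.83 / $7,450.00
PI = 1.3887

1.3887


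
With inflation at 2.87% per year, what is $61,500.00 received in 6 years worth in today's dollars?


Formula: Real value = nominal / (1 + inflation)^years
Price level: (1 + 0.0287)^6 = 1.185038
Real value = $61,500.00 / 1.185038 = $51,897.05

$51,897.05


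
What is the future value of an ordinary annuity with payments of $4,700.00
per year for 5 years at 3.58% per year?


Formula: FV = PMT * ((1+r)^n - 1) / r
Growth factor: (1 + 0.0358)^5 = 1.192283
Numerator: 1.192283 - 1 = 0.192283
FV = $4,700.00 * 0.192283 / 0.0358 = $25,243.92

$25,243.92


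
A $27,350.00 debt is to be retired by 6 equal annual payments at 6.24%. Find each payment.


Formula: PMT = PV * r / (1 - (1+r)^(-n))
Denominator: 1 - (1 + 0.0624)^(-6) = 0.304541
Numerator: $27,350.00 * 0.0624 = 1706.64
PMT = 1706.64 / 0.304541 = $5,603.98

$5,603.98


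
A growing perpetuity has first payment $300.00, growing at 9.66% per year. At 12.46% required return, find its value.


Formula: PV = C / (r - g)
Spread: r - g = 0.1246 - 0.0966 = 0.028
Substituting: PV = $300.00 / 0.028
PV = $10,714.29

$10,714.29


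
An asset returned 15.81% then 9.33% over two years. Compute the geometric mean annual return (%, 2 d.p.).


Formula: Geometric mean = ((1+r1)*(1+r2))^(1/2) - 1
Product: (1 + 0.1581) * (1 + 0.0933) = 1.1581 * 1.0933 = 1.266151
Square root: 1.266151^0.5 = 1.125234
Geometric mean = 1.125234 - 1 = 0.125234
As percentage: 12.52%

12.52%


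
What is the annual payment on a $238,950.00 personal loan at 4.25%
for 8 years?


Formula: PMT = PV * r / (1 - (1+r)^(-n))
Denominator: 1 - (1 + 0.0425)^(-8) = 0.283211
Numerator: $238,950.00 * 0.0425 = 10155.375
PMT = 10155.375 / 0.283211 = $35,858.02

$35,858.02


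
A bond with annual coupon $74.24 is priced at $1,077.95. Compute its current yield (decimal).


Formula: Current yield = annual coupon / price
Substituting: CY = $74.24 / $1,077.95
CY = 0.068871

0.068871


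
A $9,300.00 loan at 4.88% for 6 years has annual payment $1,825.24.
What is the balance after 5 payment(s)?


Formula: Balance = PV*(1+r)^k - PMT*((1+r)^k - 1)/r
Growth: (1 + 0.0488)^5 = 1.269005
Accumulated factor: ((1+r)^k - 1)/r = 5.512401
Balance = $9,300.00 * 1.269005 - $1,825.24 * 5.512401
Balance = $1,740.29

$1,740.29


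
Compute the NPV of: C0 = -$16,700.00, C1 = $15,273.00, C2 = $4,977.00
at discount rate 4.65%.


Formula: NPV = C0 + C1/(1+r) + C2/(1+r)^2
Discount C1: $15,273.00 / (1 + 0.0465) = $14,594.36
Discount C2: $4,977.00 / (1 + 0.0465)^2 = $4,544.53
NPV = -$16,700.00 + $14,594.36 + $4,544.53 = $2,438.89

$2,438.89


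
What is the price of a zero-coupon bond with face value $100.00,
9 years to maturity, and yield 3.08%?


Formula: Price = FV / (1 + r)^n
Substituting: Price = $100.00 / (1 + 0.0308)^9
Discount factor: (1.0308)^9 = 1.313922
Price = $100.00 / 1.313922 = $76.11

$76.11


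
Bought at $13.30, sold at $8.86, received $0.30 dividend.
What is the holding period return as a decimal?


Formula: HPR = (P1 - P0 + D) / P0
Gain: $8.86 - $13.30 + $0.30 = -$4.14
HPR = -$4.14 / $13.30 = -0.3113

-0.3113


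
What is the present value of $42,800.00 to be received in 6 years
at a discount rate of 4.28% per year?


Formula: PV = FV / (1 + r)^n
Substituting: PV = $42,800.00 / (1 + 0.0428)^6
Discount factor: (1.0428)^6 = 1.285897
PV = $42,800.00 / 1.285897 = $33,284.16

$33,284.16


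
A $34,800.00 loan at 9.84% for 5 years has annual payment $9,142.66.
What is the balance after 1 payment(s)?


Formula: Balance = PV*(1+r)^k - PMT*((1+r)^k - 1)/r
Growth: (1 + 0.0984)^1 = 1.0984
Accumulated factor: ((1+r)^k - 1)/r = 1.0
Balance = $34,800.00 * 1.0984 - $9,142.66 * 1.0
Balance = $29,081.66

$29,081.66


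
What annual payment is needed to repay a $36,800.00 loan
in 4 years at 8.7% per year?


Formula: PMT = PV * r / (1 - (1+r)^(-n))
Denominator: 1 - (1 + 0.087)^(-4) = 0.283722
Numerator: $36,800.00 * 0.087 = 3201.6
PMT = 3201.6 / 0.283722 = $11,284.30

$11,284.30


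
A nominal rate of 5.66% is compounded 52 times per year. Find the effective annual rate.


Formula: EAR = (1 + r/m)^m - 1
Period rate: r/m = 0.0566 / 52 = 0.001088
Compounding: (1 + 0.001088)^52 = 1.0582
EAR = 1.0582 - 1 = 0.0582

0.0582


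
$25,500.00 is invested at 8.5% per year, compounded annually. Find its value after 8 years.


Formula: FV = P * (1 + r)^n
Substituting: FV = $25,500.00 * (1 + 0.085)^8
Growth factor: (1.085)^8 = 1.920604
FV = $25,500.00 * 1.920604 = $48,975.41

$48,975.41


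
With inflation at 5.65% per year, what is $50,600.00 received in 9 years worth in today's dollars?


Formula: Real value = nominal / (1 + inflation)^years
Price level: (1 + 0.0565)^9 = 1.639931
Real value = $50,600.00 / 1.639931 = $30,854.96

$30,854.96


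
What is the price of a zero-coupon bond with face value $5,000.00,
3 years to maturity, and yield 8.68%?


Formula: Price = FV / (1 + r)^n
Substituting: Price = $5,000.00 / (1 + 0.0868)^3
Discount factor: (1.0868)^3 = 1.283657
Price = $5,000.00 / 1.283657 = $3,895.12

$3,895.12


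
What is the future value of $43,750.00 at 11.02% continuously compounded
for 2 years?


Formula: FV = P * e^(r*t)
Exponent: r*t = 0.1102 * 2 = 0.2204
e^(0.2204) = 1.246575
FV = $43,750.00 * 1.246575 = $54,537.67

$54,537.67


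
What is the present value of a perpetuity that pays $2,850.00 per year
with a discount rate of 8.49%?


Formula: PV = C / r
Substituting: PV = $2,850.00 / 0.0849
PV = $33,568.90

$33,568.90


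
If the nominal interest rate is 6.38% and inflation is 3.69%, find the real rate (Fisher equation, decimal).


Formula: (1 + r_real) = (1 + r_nom) / (1 + inflation)
Substituting: (1 + r_real) = 1.0638 / 1.0369
(1 + r_real) = 1.025943
r_real = 1.025943 - 1 = 0.025943

0.025943


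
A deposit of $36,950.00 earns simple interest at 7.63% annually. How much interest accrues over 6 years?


Formula: I = P * r * t
Substituting: I = $36,950.00 * 0.0763 * 6
Step: I = $36,950.00 * 0.4578
I = $16,915.71

$16,915.71


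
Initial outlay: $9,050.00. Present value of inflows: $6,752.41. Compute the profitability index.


Formula: PI = PV(cash flows) / initial investment
Substituting: PI = $6,752.41 / $9,050.00
PI = 0.7461

0.7461


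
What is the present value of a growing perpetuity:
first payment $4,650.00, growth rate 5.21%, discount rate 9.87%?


Formula: PV = C / (r - g)
Spread: r - g = 0.0987 - 0.0521 = 0.0466
Substituting: PV = $4,650.00 / 0.0466
PV = $99,785.41

$99,785.41


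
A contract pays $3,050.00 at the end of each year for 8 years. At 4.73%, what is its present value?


Formula: PV = PMT * (1 - (1+r)^(-n)) / r
Discount factor: (1 + 0.0473)^(-8) = 0.690925
Bracket: 1 - 0.690925 = 0.309075
PV = $3,050.00 * 0.309075 / 0.0473 = $19,929.76

$19,929.76


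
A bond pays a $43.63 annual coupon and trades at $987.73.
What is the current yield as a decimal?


Formula: Current yield = annual coupon / price
Substituting: CY = $43.63 / $987.73
CY = 0.044172

0.044172


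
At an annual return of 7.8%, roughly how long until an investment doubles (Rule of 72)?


Formula: Years ≈ 72 / r
Substituting: Years ≈ 72 / 7.8
Years ≈ 9.2

9.2 years


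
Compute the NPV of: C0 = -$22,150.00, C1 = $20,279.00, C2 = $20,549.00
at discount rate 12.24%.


Formula: NPV = C0 + C1/(1+r) + C2/(1+r)^2
Discount C1: $20,279.00 / (1 + 0.1224) = $18,067.53
Discount C2: $20,549.00 / (1 + 0.1224)^2 = $16,311.56
NPV = -$22,150.00 + $18,067.53 + $16,311.56 = $12,229.09

$12,229.09


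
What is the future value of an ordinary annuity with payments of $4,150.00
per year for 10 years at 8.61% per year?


Formula: FV = PMT * ((1+r)^n - 1) / r
Growth factor: (1 + 0.0861)^10 = 2.284011
Numerator: 2.284011 - 1 = 1.284011
FV = $4,150.00 * 1.284011 / 0.0861 = $61,889.02

$61,889.02


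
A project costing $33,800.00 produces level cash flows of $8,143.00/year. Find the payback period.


Formula: Payback = investment / annual cash flow
Substituting: Payback = $33,800.00 / $8,143.00
Payback = 4.1508 years

4.1508 years


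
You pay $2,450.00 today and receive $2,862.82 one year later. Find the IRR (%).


Formula: IRR = C1/C0 - 1
Substituting: IRR = $2,862.82 / $2,450.00 - 1
Ratio: 1.168498 - 1 = 0.168498
IRR = 16.8498%

16.8498%


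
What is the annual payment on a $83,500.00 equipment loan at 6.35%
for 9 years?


Formula: PMT = PV * r / (1 - (1+r)^(-n))
Denominator: 1 - (1 + 0.0635)^(-9) = 0.425404
Numerator: $83,500.00 * 0.0635 = 5302.25
PMT = 5302.25 / 0.425404 = $12,464.03

$12,464.03


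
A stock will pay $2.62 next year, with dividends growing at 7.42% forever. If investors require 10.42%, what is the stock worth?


Formula: P = D1 / (r - g)
Spread: r - g = 0.1042 - 0.0742 = 0.03
Substituting: P = $2.62 / 0.03
P = $87.33

$87.33


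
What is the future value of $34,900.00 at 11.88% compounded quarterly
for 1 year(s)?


Formula: FV = P * (1 + r/m)^(m*t)
Period rate: r/m = 0.1188 / 4 = 0.0297
Total periods: m*t = 4 * 1 = 4
Growth factor: (1 + 0.0297)^4 = 1.124198
FV = $34,900.00 * 1.124198 = $39,234.51

$39,234.51


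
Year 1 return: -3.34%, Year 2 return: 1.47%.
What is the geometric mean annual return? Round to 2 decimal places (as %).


Formula: Geometric mean = ((1+r1)*(1+r2))^(1/2) - 1
Product: (1 + -0.0334) * (1 + 0.0147) = 0.9666 * 1.0147 = 0.980809
Square root: 0.980809^0.5 = 0.990358
Geometric mean = 0.990358 - 1 = -0.009642
As percentage: -0.96%

-0.96%


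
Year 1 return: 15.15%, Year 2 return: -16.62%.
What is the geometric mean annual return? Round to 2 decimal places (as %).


Formula: Geometric mean = ((1+r1)*(1+r2))^(1/2) - 1
Product: (1 + 0.1515) * (1 + -0.1662) = 1.1515 * 0.8338 = 0.960121
Square root: 0.960121^0.5 = 0.979857
Geometric mean = 0.979857 - 1 = -0.020143
As percentage: -2.01%

-2.01%


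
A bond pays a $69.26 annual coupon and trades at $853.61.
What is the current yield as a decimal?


Formula: Current yield = annual coupon / price
Substituting: CY = $69.26 / $853.61
CY = 0.081138

0.081138


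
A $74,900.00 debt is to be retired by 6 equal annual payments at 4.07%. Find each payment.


Formula: PMT = PV * r / (1 - (1+r)^(-n))
Denominator: 1 - (1 + 0.0407)^(-6) = 0.21287
Numerator: $74,900.00 * 0.0407 = 3048.43
PMT = 3048.43 / 0.21287 = $14,320.64

$14,320.64


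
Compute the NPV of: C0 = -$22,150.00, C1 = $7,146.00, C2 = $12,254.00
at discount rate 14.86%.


Formula: NPV = C0 + C1/(1+r) + C2/(1+r)^2
Discount C1: $7,146.00 / (1 + 0.1486) = $6,221.49
Discount C2: $12,254.00 / (1 + 0.1486)^2 = $9,288.39
NPV = -$22,150.00 + $6,221.49 + $9,288.39 = -$6,640.13

-$6,640.13


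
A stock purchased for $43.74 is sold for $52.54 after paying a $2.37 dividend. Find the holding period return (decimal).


Formula: HPR = (P1 - P0 + D) / P0
Gain: $52.54 - $43.74 + $2.37 = $11.17
HPR = $11.17 / $43.74 = 0.2554

0.2554


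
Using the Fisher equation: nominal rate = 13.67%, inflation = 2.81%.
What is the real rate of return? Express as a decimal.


Formula: (1 + r_real) = (1 + r_nom) / (1 + inflation)
Substituting: (1 + r_real) = 1.1367 / 1.0281
(1 + r_real) = 1.105632
r_real = 1.105632 - 1 = 0.105632

0.105632


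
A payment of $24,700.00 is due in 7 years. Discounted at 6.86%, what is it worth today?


Formula: PV = FV / (1 + r)^n
Substituting: PV = $24,700.00 / (1 + 0.0686)^7
Discount factor: (1.0686)^7 = 1.591132
PV = $24,700.00 / 1.591132 = $15,523.54

$15,523.54


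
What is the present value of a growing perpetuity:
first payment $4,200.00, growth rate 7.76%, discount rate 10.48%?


Formula: PV = C / (r - g)
Spread: r - g = 0.1048 - 0.0776 = 0.0272
Substituting: PV = $4,200.00 / 0.0272
PV = $154,411.76

$154,411.76


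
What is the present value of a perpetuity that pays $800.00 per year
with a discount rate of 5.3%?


Formula: PV = C / r
Substituting: PV = $800.00 / 0.053
PV = $15,094.34

$15,094.34


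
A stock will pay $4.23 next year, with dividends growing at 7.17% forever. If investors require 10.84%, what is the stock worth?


Formula: P = D1 / (r - g)
Spread: r - g = 0.1084 - 0.0717 = 0.0367
Substituting: P = $4.23 / 0.0367
P = $115.26

$115.26


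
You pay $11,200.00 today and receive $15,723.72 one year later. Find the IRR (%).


Formula: IRR = C1/C0 - 1
Substituting: IRR = $15,723.72 / $11,200.00 - 1
Ratio: 1.403904 - 1 = 0.403904
IRR = 40.3904%

40.3904%


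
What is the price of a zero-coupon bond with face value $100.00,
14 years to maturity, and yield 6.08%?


Formula: Price = FV / (1 + r)^n
Substituting: Price = $100.00 / (1 + 0.0608)^14
Discount factor: (1.0608)^14 = 2.28491
Price = $100.00 / 2.28491 = $43.77

$43.77


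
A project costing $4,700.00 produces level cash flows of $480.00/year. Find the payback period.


Formula: Payback = investment / annual cash flow
Substituting: Payback = $4,700.00 / $480.00
Payback = 9.7917 years

9.7917 years


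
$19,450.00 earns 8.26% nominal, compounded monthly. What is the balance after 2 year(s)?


Formula: FV = P * (1 + r/m)^(m*t)
Period rate: r/m = 0.0826 / 12 = 0.006883
Total periods: m*t = 12 * 2 = 24
Growth factor: (1 + 0.006883)^24 = 1.178962
FV = $19,450.00 * 1.178962 = $22,930.80

$22,930.80


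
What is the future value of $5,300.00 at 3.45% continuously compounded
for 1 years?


Formula: FV = P * e^(r*t)
Exponent: r*t = 0.0345 * 1 = 0.0345
e^(0.0345) = 1.035102
FV = $5,300.00 * 1.035102 = $5,486.04

$5,486.04


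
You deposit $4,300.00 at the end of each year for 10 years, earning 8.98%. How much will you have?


Formula: FV = PMT * ((1+r)^n - 1) / r
Growth factor: (1 + 0.0898)^10 = 2.363023
Numerator: 2.363023 - 1 = 1.363023
FV = $4,300.00 * 1.363023 / 0.0898 = $65,267.27

$65,267.27


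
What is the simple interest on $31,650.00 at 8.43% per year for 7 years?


Formula: I = P * r * t
Substituting: I = $31,650.00 * 0.0843 * 7
Step: I = $31,650.00 * 0.5901
I = $18,676.67

$18,676.67


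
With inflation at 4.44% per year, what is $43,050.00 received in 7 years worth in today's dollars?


Formula: Real value = nominal / (1 + inflation)^years
Price level: (1 + 0.0444)^7 = 1.355402
Real value = $43,050.00 / 1.355402 = $31,761.80

$31,761.80


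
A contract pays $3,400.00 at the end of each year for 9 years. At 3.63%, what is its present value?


Formula: PV = PMT * (1 - (1+r)^(-n)) / r
Discount factor: (1 + 0.0363)^(-9) = 0.725488
Bracket: 1 - 0.725488 = 0.274512
PV = $3,400.00 * 0.274512 / 0.0363 = $25,711.82

$25,711.82


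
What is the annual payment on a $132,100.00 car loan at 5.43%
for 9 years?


Formula: PMT = PV * r / (1 - (1+r)^(-n))
Denominator: 1 - (1 + 0.0543)^(-9) = 0.37867
Numerator: $132,100.00 * 0.0543 = 7173.03
PMT = 7173.03 / 0.37867 = $18,942.68

$18,942.68


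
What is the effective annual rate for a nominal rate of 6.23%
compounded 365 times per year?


Formula: EAR = (1 + r/m)^m - 1
Period rate: r/m = 0.0623 / 365 = 0.000171
Compounding: (1 + 0.000171)^365 = 1.064276
EAR = 1.064276 - 1 = 0.064276

0.064276


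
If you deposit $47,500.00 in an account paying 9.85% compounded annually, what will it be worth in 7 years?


Formula: FV = P * (1 + r)^n
Substituting: FV = $47,500.00 * (1 + 0.0985)^7
Growth factor: (1.0985)^7 = 1.930192
FV = $47,500.00 * 1.930192 = $91,684.10

$91,684.10


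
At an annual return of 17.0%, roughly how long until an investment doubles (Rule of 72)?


Formula: Years ≈ 72 / r
Substituting: Years ≈ 72 / 17.0
Years ≈ 4.2

4.2 years


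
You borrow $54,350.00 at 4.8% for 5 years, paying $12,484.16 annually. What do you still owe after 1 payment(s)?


Formula: Balance = PV*(1+r)^k - PMT*((1+r)^k - 1)/r
Growth: (1 + 0.048)^1 = 1.048
Accumulated factor: ((1+r)^k - 1)/r = 1.0
Balance = $54,350.00 * 1.048 - $12,484.16 * 1.0
Balance = $44,474.64

$44,474.64


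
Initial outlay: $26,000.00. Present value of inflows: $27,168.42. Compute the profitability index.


Formula: PI = PV(cash flows) / initial investment
Substituting: PI = $27,168.42 / $26,000.00
PI = 1.0449

1.0449


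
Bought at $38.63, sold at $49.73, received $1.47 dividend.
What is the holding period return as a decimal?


Formula: HPR = (P1 - P0 + D) / P0
Gain: $49.73 - $38.63 + $1.47 = $12.57
HPR = $12.57 / $38.63 = 0.3254

0.3254


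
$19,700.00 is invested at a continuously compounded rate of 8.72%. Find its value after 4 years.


Formula: FV = P * e^(r*t)
Exponent: r*t = 0.0872 * 4 = 0.3488
e^(0.3488) = 1.417366
FV = $19,700.00 * 1.417366 = $27,922.10

$27,922.10


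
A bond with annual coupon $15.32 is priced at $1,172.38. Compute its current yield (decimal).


Formula: Current yield = annual coupon / price
Substituting: CY = $15.32 / $1,172.38
CY = 0.013067

0.013067


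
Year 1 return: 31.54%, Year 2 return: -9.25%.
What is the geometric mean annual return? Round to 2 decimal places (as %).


Formula: Geometric mean = ((1+r1)*(1+r2))^(1/2) - 1
Product: (1 + 0.3154) * (1 + -0.0925) = 1.3154 * 0.9075 = 1.193725
Square root: 1.193725^0.5 = 1.092577
Geometric mean = 1.092577 - 1 = 0.092577
As percentage: 9.26%

9.26%


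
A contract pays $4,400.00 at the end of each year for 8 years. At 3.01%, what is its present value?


Formula: PV = PMT * (1 - (1+r)^(-n)) / r
Discount factor: (1 + 0.0301)^(-8) = 0.788796
Bracket: 1 - 0.788796 = 0.211204
PV = $4,400.00 * 0.211204 / 0.0301 = $30,873.62

$30,873.62


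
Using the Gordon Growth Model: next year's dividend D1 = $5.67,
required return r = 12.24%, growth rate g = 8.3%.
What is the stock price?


Formula: P = D1 / (r - g)
Spread: r - g = 0.1224 - 0.083 = 0.0394
Substituting: P = $5.67 / 0.0394
P = $143.91

$143.91


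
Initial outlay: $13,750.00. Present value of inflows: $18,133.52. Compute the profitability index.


Formula: PI = PV(cash flows) / initial investment
Substituting: PI = $18,133.52 / $13,750.00
PI = 1.3188

1.3188


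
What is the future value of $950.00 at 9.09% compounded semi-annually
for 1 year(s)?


Formula: FV = P * (1 + r/m)^(m*t)
Period rate: r/m = 0.0909 / 2 = 0.04545
Total periods: m*t = 2 * 1 = 2
Growth factor: (1 + 0.04545)^2 = 1.092966
FV = $950.00 * 1.092966 = $1,038.32

$1,038.32


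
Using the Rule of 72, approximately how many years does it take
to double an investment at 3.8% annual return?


Formula: Years ≈ 72 / r
Substituting: Years ≈ 72 / 3.8
Years ≈ 18.9

18.9 years


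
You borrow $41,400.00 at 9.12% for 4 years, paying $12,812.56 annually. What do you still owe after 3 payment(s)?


Formula: Balance = PV*(1+r)^k - PMT*((1+r)^k - 1)/r
Growth: (1 + 0.0912)^3 = 1.299311
Accumulated factor: ((1+r)^k - 1)/r = 3.281917
Balance = $41,400.00 * 1.299311 - $12,812.56 * 3.281917
Balance = $11,741.71

$11,741.71


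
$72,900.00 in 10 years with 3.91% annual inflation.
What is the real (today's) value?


Formula: Real value = nominal / (1 + inflation)^years
Price level: (1 + 0.0391)^10 = 1.467484
Real value = $72,900.00 / 1.467484 = $49,676.85

$49,676.85


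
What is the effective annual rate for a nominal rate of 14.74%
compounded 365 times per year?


Formula: EAR = (1 + r/m)^m - 1
Period rate: r/m = 0.1474 / 365 = 0.000404
Compounding: (1 + 0.000404)^365 = 1.158783
EAR = 1.158783 - 1 = 0.158783

0.158783


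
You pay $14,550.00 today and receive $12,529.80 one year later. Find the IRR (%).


Formula: IRR = C1/C0 - 1
Substituting: IRR = $12,529.80 / $14,550.00 - 1
Ratio: 0.861155 - 1 = -0.138845
IRR = -13.8845%

-13.8845%


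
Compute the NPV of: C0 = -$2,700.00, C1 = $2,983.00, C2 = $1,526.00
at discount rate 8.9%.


Formula: NPV = C0 + C1/(1+r) + C2/(1+r)^2
Discount C1: $2,983.00 / (1 + 0.089) = $2,739.21
Discount C2: $1,526.00 / (1 + 0.089)^2 = $1,286.76
NPV = -$2,700.00 + $2,739.21 + $1,286.76 = $1,325.97

$1,325.97


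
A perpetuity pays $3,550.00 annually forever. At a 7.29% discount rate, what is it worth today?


Formula: PV = C / r
Substituting: PV = $3,550.00 / 0.0729
PV = $48,696.84

$48,696.84


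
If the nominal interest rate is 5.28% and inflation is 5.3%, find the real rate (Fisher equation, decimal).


Formula: (1 + r_real) = (1 + r_nom) / (1 + inflation)
Substituting: (1 + r_real) = 1.0528 / 1.053
(1 + r_real) = 0.99981
r_real = 0.99981 - 1 = -0.00019

-0.00019


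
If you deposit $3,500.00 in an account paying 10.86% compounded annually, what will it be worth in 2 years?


Formula: FV = P * (1 + r)^n
Substituting: FV = $3,500.00 * (1 + 0.1086)^2
Growth factor: (1.1086)^2 = 1.228994
FV = $3,500.00 * 1.228994 = $4,301.48

$4,301.48


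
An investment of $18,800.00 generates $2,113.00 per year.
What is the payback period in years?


Formula: Payback = investment / annual cash flow
Substituting: Payback = $18,800.00 / $2,113.00
Payback = 8.8973 years

8.8973 years


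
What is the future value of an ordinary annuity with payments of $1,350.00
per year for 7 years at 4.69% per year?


Formula: FV = PMT * ((1+r)^n - 1) / r
Growth factor: (1 + 0.0469)^7 = 1.378277
Numerator: 1.378277 - 1 = 0.378277
FV = $1,350.00 * 0.378277 / 0.0469 = $10,888.56

$10,888.56


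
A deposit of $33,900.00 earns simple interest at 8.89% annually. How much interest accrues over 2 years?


Formula: I = P * r * t
Substituting: I = $33,900.00 * 0.0889 * 2
Step: I = $33,900.00 * 0.1778
I = $6,027.42

$6,027.42


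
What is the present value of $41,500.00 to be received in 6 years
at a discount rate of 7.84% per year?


Formula: PV = FV / (1 + r)^n
Substituting: PV = $41,500.00 / (1 + 0.0784)^6
Discount factor: (1.0784)^6 = 1.572821
PV = $41,500.00 / 1.572821 = $26,385.71

$26,385.71


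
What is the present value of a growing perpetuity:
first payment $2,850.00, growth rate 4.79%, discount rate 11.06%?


Formula: PV = C / (r - g)
Spread: r - g = 0.1106 - 0.0479 = 0.0627
Substituting: PV = $2,850.00 / 0.0627
PV = $45,454.55

$45,454.55


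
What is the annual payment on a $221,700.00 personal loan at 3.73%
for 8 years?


Formula: PMT = PV * r / (1 - (1+r)^(-n))
Denominator: 1 - (1 + 0.0373)^(-8) = 0.253955
Numerator: $221,700.00 * 0.0373 = 8269.41
PMT = 8269.41 / 0.253955 = $32,562.49

$32,562.49


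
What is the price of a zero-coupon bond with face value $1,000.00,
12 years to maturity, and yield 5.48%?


Formula: Price = FV / (1 + r)^n
Substituting: Price = $1,000.00 / (1 + 0.0548)^12
Discount factor: (1.0548)^12 = 1.896887
Price = $1,000.00 / 1.896887 = $527.18

$527.18


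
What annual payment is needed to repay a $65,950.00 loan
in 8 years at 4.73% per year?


Formula: PMT = PV * r / (1 - (1+r)^(-n))
Denominator: 1 - (1 + 0.0473)^(-8) = 0.309075
Numerator: $65,950.00 * 0.0473 = 3119.435
PMT = 3119.435 / 0.309075 = $10,092.82

$10,092.82


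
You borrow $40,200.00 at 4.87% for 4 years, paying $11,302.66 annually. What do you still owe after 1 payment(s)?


Formula: Balance = PV*(1+r)^k - PMT*((1+r)^k - 1)/r
Growth: (1 + 0.0487)^1 = 1.0487
Accumulated factor: ((1+r)^k - 1)/r = 1.0
Balance = $40,200.00 * 1.0487 - $11,302.66 * 1.0
Balance = $30,855.08

$30,855.08


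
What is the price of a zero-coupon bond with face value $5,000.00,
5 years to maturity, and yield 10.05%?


Formula: Price = FV / (1 + r)^n
Substituting: Price = $5,000.00 / (1 + 0.1005)^5
Discount factor: (1.1005)^5 = 1.614174
Price = $5,000.00 / 1.614174 = $3,097.56

$3,097.56


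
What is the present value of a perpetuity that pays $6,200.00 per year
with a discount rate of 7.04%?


Formula: PV = C / r
Substituting: PV = $6,200.00 / 0.0704
PV = $88,068.18

$88,068.18


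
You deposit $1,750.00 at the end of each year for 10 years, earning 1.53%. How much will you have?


Formula: FV = PMT * ((1+r)^n - 1) / r
Growth factor: (1 + 0.0153)^10 = 1.163976
Numerator: 1.163976 - 1 = 0.163976
FV = $1,750.00 * 0.163976 / 0.0153 = $18,755.37

$18,755.37
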